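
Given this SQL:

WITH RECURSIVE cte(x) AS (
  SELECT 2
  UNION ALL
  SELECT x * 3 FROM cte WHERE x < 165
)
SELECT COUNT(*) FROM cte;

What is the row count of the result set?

6

Base: x=2.
Iteration 1: 2 < 165 holds -> x = 2 * 3 = 6.
Iteration 2: 6 < 165 holds -> x = 6 * 3 = 18.
Iteration 3: 18 < 165 holds -> x = 18 * 3 = 54.
Iteration 4: 54 < 165 holds -> x = 54 * 3 = 162.
Iteration 5: 162 < 165 holds -> x = 162 * 3 = 486.
Iteration 6: 486 < 165 fails; recursion stops.
Total rows emitted: 6.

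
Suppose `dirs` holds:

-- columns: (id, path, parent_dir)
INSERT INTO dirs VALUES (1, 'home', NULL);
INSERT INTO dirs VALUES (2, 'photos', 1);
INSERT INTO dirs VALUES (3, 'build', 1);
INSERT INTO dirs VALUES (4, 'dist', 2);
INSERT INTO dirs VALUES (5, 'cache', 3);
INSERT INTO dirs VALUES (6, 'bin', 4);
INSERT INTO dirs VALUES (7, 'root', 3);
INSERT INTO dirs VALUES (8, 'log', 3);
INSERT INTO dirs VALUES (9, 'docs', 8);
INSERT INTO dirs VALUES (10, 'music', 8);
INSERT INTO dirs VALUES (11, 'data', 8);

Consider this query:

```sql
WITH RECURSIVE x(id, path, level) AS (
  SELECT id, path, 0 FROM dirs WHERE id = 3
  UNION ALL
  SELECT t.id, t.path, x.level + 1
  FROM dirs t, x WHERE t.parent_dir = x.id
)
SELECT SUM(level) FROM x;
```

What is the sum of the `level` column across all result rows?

9

Base: id=3 (build) at level 0.
Iteration 1: rows with parent_dir in {3} -> cache (id 5, level 1), root (id 7, level 1), log (id 8, level 1).
Iteration 2: rows with parent_dir in {5,7,8} -> docs (id 9, level 2), music (id 10, level 2), data (id 11, level 2).
Iteration 3: no rows with parent_dir in {9,10,11}; recursion stops.
SUM(level) = 0 + 1 + 1 + 1 + 2 + 2 + 2 = 9.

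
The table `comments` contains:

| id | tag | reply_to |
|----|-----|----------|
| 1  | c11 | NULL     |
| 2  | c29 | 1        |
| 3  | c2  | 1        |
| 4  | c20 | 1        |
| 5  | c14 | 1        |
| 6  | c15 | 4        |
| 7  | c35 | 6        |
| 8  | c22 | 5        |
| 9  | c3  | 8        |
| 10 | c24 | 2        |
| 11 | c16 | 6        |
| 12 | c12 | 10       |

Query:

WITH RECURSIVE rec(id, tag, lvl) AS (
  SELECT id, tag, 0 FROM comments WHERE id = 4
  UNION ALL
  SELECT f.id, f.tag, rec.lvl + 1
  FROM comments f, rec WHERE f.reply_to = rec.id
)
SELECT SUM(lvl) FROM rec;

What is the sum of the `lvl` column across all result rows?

5

Base: id=4 (c20) at lvl 0.
Iteration 1: rows with reply_to in {4} -> c15 (id 6, lvl 1).
Iteration 2: rows with reply_to in {6} -> c35 (id 7, lvl 2), c16 (id 11, lvl 2).
Iteration 3: no rows with reply_to in {7,11}; recursion stops.
SUM(lvl) = 0 + 1 + 2 + 2 = 5.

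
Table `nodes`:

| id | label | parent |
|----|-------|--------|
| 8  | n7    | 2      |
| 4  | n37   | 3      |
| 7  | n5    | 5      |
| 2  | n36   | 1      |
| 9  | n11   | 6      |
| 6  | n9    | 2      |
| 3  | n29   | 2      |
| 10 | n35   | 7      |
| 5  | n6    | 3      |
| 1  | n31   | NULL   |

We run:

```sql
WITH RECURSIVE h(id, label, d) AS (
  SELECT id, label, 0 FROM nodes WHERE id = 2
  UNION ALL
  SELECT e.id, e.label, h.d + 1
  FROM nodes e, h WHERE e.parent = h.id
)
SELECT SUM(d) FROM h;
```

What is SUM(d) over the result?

Base: id=2 (n36) at d 0.
Iteration 1: rows with parent in {2} -> n29 (id 3, d 1), n9 (id 6, d 1), n7 (id 8, d 1).
Iteration 2: rows with parent in {3,6,8} -> n37 (id 4, d 2), n6 (id 5, d 2), n11 (id 9, d 2).
Iteration 3: rows with parent in {4,5,9} -> n5 (id 7, d 3).
Iteration 4: rows with parent in {7} -> n35 (id 10, d 4).
Iteration 5: no rows with parent in {10}; recursion stops.
SUM(d) = 0 + 1 + 1 + 1 + 2 + 2 + 2 + 3 + 4 = 16.

16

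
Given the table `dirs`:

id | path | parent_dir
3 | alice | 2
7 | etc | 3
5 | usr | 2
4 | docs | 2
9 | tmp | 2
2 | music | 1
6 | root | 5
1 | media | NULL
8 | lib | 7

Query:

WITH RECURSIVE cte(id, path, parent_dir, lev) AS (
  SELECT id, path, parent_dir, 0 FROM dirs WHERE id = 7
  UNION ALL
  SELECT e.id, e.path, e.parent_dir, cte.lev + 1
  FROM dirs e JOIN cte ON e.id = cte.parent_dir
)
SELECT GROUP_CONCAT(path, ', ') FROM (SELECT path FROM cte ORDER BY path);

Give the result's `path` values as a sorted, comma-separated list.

Base: id=7 (etc), parent_dir=3, lev 0.
Iteration 1: join on id=3 -> alice (id 3, parent_dir=2, lev 1).
Iteration 2: join on id=2 -> music (id 2, parent_dir=1, lev 2).
Iteration 3: join on id=1 -> media (id 1, parent_dir=NULL, lev 3).
Iteration 4: parent_dir is NULL; no match; recursion stops.

alice, etc, media, music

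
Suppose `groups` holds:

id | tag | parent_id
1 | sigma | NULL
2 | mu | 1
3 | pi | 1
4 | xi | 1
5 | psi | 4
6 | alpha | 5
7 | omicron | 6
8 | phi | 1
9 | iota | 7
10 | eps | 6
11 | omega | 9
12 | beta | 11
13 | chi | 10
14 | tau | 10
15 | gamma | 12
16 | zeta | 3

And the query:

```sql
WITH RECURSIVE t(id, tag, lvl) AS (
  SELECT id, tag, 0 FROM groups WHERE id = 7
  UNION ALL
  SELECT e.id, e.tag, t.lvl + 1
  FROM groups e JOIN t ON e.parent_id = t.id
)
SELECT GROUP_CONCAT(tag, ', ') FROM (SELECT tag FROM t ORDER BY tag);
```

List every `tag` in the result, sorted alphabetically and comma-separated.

beta, gamma, iota, omega, omicron

Base: id=7 (omicron) at lvl 0.
Iteration 1: rows with parent_id in {7} -> iota (id 9, lvl 1).
Iteration 2: rows with parent_id in {9} -> omega (id 11, lvl 2).
Iteration 3: rows with parent_id in {11} -> beta (id 12, lvl 3).
Iteration 4: rows with parent_id in {12} -> gamma (id 15, lvl 4).
Iteration 5: no rows with parent_id in {15}; recursion stops.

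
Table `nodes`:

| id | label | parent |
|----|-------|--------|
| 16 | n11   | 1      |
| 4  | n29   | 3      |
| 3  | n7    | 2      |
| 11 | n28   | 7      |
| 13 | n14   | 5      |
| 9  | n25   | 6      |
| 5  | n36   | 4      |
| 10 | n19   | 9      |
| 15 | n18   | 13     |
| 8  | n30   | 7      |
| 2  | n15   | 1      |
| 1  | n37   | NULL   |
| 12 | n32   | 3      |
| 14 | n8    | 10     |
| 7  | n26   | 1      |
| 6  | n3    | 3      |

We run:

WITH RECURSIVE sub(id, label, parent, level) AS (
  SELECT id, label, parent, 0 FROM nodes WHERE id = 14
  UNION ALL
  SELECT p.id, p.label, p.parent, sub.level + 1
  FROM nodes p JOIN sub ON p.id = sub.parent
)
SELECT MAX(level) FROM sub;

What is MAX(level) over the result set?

6

Base: id=14 (n8), parent=10, level 0.
Iteration 1: join on id=10 -> n19 (id 10, parent=9, level 1).
Iteration 2: join on id=9 -> n25 (id 9, parent=6, level 2).
Iteration 3: join on id=6 -> n3 (id 6, parent=3, level 3).
Iteration 4: join on id=3 -> n7 (id 3, parent=2, level 4).
Iteration 5: join on id=2 -> n15 (id 2, parent=1, level 5).
Iteration 6: join on id=1 -> n37 (id 1, parent=NULL, level 6).
Iteration 7: parent is NULL; no match; recursion stops.
level values: 0, 1, 2, 3, 4, 5, 6; the maximum is 6.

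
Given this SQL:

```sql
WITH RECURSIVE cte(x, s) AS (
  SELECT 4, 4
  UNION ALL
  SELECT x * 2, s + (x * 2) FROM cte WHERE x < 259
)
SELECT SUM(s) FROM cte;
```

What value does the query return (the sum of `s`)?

Base: x=4, s=4.
Iteration 1: 4 < 259 holds -> x = 4 * 2 = 8, s = 4 + 8 = 12.
Iteration 2: 8 < 259 holds -> x = 8 * 2 = 16, s = 12 + 16 = 28.
Iteration 3: 16 < 259 holds -> x = 16 * 2 = 32, s = 28 + 32 = 60.
Iteration 4: 32 < 259 holds -> x = 32 * 2 = 64, s = 60 + 64 = 124.
Iteration 5: 64 < 259 holds -> x = 64 * 2 = 128, s = 124 + 128 = 252.
Iteration 6: 128 < 259 holds -> x = 128 * 2 = 256, s = 252 + 256 = 508.
Iteration 7: 256 < 259 holds -> x = 256 * 2 = 512, s = 508 + 512 = 1020.
Iteration 8: 512 < 259 fails; recursion stops.
SUM(s) = 4 + 12 + 28 + 60 + 124 + 252 + 508 + 1020 = 2008.

2008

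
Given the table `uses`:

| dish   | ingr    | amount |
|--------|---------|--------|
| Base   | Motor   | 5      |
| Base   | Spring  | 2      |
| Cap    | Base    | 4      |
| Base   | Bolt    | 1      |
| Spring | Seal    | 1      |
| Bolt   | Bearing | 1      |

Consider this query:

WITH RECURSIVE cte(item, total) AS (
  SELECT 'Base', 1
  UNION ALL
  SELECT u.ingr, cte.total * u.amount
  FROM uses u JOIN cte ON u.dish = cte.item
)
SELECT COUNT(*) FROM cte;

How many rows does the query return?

6

Base: (Base, total=1).
Iteration 1: components of {Base} -> Bolt = 1*1 = 1, Motor = 1*5 = 5, Spring = 1*2 = 2.
Iteration 2: components of {Bolt,Motor,Spring} -> Bearing = 1*1 = 1, Seal = 2*1 = 2.
Iteration 3: no further components; recursion stops.
Total rows emitted: 6.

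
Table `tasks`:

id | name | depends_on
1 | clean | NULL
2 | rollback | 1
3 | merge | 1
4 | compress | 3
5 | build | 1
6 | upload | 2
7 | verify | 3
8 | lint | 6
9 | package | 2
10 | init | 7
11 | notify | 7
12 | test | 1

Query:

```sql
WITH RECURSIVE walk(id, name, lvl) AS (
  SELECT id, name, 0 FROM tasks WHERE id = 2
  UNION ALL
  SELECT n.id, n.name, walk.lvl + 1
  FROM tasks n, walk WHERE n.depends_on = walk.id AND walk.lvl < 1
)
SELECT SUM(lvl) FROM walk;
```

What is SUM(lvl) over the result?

2

Base: id=2 (rollback) at lvl 0.
Iteration 1: rows with depends_on in {2} -> upload (id 6, lvl 1), package (id 9, lvl 1).
Iteration 2: lvl < 1 fails for all current rows; recursion stops.
SUM(lvl) = 0 + 1 + 1 = 2.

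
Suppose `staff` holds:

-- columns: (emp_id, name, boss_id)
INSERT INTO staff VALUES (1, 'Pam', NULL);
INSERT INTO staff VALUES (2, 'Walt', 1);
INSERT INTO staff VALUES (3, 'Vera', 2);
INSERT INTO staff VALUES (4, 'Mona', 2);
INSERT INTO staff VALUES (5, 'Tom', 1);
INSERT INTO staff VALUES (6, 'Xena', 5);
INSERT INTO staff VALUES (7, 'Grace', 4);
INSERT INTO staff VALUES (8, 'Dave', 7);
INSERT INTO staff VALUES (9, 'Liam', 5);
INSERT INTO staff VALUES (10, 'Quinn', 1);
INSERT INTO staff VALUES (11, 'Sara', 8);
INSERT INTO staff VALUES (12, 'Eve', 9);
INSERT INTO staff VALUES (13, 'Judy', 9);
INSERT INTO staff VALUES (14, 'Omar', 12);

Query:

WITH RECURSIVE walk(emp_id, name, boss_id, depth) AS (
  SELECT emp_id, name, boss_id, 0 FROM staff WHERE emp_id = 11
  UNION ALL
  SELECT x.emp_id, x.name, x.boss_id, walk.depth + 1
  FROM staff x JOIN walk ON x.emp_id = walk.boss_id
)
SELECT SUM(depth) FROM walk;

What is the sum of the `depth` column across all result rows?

15

Base: emp_id=11 (Sara), boss_id=8, depth 0.
Iteration 1: join on emp_id=8 -> Dave (id 8, boss_id=7, depth 1).
Iteration 2: join on emp_id=7 -> Grace (id 7, boss_id=4, depth 2).
Iteration 3: join on emp_id=4 -> Mona (id 4, boss_id=2, depth 3).
Iteration 4: join on emp_id=2 -> Walt (id 2, boss_id=1, depth 4).
Iteration 5: join on emp_id=1 -> Pam (id 1, boss_id=NULL, depth 5).
Iteration 6: boss_id is NULL; no match; recursion stops.
SUM(depth) = 0 + 1 + 2 + 3 + 4 + 5 = 15.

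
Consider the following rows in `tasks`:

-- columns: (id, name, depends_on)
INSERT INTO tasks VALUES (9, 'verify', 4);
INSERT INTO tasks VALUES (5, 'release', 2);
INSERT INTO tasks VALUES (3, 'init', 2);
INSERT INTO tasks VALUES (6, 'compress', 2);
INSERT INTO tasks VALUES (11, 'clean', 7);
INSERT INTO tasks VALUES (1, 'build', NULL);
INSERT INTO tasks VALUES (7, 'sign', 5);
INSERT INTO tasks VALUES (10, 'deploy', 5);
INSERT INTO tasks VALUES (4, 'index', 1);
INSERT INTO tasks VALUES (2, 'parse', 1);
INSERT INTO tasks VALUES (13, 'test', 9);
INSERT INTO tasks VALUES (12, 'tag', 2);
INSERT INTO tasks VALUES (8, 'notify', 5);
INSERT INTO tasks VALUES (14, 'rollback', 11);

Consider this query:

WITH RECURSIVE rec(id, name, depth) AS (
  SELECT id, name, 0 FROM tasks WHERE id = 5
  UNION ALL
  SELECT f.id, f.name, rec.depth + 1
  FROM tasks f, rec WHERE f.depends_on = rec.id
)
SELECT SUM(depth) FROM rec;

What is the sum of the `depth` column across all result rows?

8

Base: id=5 (release) at depth 0.
Iteration 1: rows with depends_on in {5} -> sign (id 7, depth 1), notify (id 8, depth 1), deploy (id 10, depth 1).
Iteration 2: rows with depends_on in {7,8,10} -> clean (id 11, depth 2).
Iteration 3: rows with depends_on in {11} -> rollback (id 14, depth 3).
Iteration 4: no rows with depends_on in {14}; recursion stops.
SUM(depth) = 0 + 1 + 1 + 1 + 2 + 3 = 8.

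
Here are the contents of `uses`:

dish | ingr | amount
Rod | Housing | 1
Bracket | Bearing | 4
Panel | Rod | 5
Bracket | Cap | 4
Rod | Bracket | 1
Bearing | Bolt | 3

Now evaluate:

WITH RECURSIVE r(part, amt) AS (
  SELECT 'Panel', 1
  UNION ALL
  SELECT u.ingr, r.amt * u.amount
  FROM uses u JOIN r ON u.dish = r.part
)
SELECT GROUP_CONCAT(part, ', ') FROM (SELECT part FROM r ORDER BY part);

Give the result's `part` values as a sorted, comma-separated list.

Bearing, Bolt, Bracket, Cap, Housing, Panel, Rod

Base: (Panel, amt=1).
Iteration 1: components of {Panel} -> Rod = 1*5 = 5.
Iteration 2: components of {Rod} -> Bracket = 5*1 = 5, Housing = 5*1 = 5.
Iteration 3: components of {Bracket,Housing} -> Bearing = 5*4 = 20, Cap = 5*4 = 20.
Iteration 4: components of {Bearing,Cap} -> Bolt = 20*3 = 60.
Iteration 5: no further components; recursion stops.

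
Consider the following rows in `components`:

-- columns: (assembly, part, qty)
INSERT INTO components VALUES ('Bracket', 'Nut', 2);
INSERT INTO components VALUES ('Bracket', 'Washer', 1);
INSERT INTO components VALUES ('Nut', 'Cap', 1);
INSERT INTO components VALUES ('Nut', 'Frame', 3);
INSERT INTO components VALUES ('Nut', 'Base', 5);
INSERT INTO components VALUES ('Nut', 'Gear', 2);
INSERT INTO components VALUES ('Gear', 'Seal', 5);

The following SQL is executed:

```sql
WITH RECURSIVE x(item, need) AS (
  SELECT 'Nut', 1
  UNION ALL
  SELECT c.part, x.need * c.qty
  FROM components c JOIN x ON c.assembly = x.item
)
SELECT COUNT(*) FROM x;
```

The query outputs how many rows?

Base: (Nut, need=1).
Iteration 1: components of {Nut} -> Base = 1*5 = 5, Cap = 1*1 = 1, Frame = 1*3 = 3, Gear = 1*2 = 2.
Iteration 2: components of {Base,Cap,Frame,Gear} -> Seal = 2*5 = 10.
Iteration 3: no further components; recursion stops.
Total rows emitted: 6.

6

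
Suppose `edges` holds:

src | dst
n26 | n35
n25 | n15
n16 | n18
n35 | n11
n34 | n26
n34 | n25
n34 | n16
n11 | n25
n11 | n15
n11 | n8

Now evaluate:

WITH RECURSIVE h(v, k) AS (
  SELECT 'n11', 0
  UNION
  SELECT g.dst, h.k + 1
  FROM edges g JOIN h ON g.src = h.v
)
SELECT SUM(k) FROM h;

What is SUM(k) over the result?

5

Base: (n11, k=0).
Iteration 1: edges from {n11} -> (n15, k=1), (n25, k=1), (n8, k=1).
Iteration 2: edges from {n15,n25,n8} -> (n15, k=2).
Iteration 3: no outgoing edges from {n15}; recursion stops.
SUM(k) = 0 + 1 + 1 + 1 + 2 = 5.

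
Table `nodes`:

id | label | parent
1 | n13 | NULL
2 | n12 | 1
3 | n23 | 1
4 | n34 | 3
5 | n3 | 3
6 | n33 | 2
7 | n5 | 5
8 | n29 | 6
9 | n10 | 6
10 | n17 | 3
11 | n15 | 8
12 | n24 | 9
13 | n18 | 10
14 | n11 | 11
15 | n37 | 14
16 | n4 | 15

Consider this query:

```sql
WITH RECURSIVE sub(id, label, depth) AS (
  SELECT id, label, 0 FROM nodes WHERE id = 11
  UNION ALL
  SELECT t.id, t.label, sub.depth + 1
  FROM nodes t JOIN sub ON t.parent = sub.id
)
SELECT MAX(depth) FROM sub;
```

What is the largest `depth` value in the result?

3

Base: id=11 (n15) at depth 0.
Iteration 1: rows with parent in {11} -> n11 (id 14, depth 1).
Iteration 2: rows with parent in {14} -> n37 (id 15, depth 2).
Iteration 3: rows with parent in {15} -> n4 (id 16, depth 3).
Iteration 4: no rows with parent in {16}; recursion stops.
depth values: 0, 1, 2, 3; the maximum is 3.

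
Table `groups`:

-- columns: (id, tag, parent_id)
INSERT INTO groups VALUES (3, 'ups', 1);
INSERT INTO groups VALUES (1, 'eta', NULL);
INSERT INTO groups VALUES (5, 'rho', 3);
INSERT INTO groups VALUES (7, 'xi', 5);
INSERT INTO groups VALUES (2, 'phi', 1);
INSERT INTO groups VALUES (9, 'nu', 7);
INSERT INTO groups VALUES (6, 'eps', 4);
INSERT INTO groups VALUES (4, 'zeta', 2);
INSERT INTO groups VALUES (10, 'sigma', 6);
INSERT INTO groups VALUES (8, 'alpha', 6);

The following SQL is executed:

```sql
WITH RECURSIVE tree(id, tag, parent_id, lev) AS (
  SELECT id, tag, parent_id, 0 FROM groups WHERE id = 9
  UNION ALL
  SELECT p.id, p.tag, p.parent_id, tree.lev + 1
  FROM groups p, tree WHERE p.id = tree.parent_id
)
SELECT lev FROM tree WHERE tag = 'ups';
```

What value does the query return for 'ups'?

Base: id=9 (nu), parent_id=7, lev 0.
Iteration 1: join on id=7 -> xi (id 7, parent_id=5, lev 1).
Iteration 2: join on id=5 -> rho (id 5, parent_id=3, lev 2).
Iteration 3: join on id=3 -> ups (id 3, parent_id=1, lev 3).
Iteration 4: join on id=1 -> eta (id 1, parent_id=NULL, lev 4).
Iteration 5: parent_id is NULL; no match; recursion stops.

3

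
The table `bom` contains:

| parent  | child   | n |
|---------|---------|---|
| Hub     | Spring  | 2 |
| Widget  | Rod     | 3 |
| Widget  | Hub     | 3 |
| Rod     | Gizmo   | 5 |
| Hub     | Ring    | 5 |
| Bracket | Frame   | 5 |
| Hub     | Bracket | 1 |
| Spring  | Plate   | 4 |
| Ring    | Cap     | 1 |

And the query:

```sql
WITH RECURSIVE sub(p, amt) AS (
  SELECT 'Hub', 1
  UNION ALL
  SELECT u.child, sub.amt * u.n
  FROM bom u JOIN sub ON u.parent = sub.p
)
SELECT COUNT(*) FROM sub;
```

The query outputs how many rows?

Base: (Hub, amt=1).
Iteration 1: components of {Hub} -> Bracket = 1*1 = 1, Ring = 1*5 = 5, Spring = 1*2 = 2.
Iteration 2: components of {Bracket,Ring,Spring} -> Cap = 5*1 = 5, Frame = 1*5 = 5, Plate = 2*4 = 8.
Iteration 3: no further components; recursion stops.
Total rows emitted: 7.

7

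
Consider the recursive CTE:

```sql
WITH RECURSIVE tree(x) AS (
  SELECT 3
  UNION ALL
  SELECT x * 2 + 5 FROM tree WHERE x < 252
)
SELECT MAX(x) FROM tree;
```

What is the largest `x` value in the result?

507

Base: x=3.
Iteration 1: 3 < 252 holds -> x = 3 * 2 + 5 = 11.
Iteration 2: 11 < 252 holds -> x = 11 * 2 + 5 = 27.
Iteration 3: 27 < 252 holds -> x = 27 * 2 + 5 = 59.
Iteration 4: 59 < 252 holds -> x = 59 * 2 + 5 = 123.
Iteration 5: 123 < 252 holds -> x = 123 * 2 + 5 = 251.
Iteration 6: 251 < 252 holds -> x = 251 * 2 + 5 = 507.
Iteration 7: 507 < 252 fails; recursion stops.
x values: 3, 11, 27, 59, 123, 251, 507; the maximum is 507.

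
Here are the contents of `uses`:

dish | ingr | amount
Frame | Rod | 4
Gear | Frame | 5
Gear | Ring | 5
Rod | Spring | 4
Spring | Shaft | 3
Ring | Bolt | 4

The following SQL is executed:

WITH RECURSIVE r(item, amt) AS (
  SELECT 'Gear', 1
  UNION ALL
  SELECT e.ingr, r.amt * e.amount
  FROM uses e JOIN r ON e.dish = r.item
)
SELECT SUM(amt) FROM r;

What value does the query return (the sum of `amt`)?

371

Base: (Gear, amt=1).
Iteration 1: components of {Gear} -> Frame = 1*5 = 5, Ring = 1*5 = 5.
Iteration 2: components of {Frame,Ring} -> Bolt = 5*4 = 20, Rod = 5*4 = 20.
Iteration 3: components of {Bolt,Rod} -> Spring = 20*4 = 80.
Iteration 4: components of {Spring} -> Shaft = 80*3 = 240.
Iteration 5: no further components; recursion stops.
SUM(amt) = 1 + 5 + 5 + 20 + 20 + 80 + 240 = 371.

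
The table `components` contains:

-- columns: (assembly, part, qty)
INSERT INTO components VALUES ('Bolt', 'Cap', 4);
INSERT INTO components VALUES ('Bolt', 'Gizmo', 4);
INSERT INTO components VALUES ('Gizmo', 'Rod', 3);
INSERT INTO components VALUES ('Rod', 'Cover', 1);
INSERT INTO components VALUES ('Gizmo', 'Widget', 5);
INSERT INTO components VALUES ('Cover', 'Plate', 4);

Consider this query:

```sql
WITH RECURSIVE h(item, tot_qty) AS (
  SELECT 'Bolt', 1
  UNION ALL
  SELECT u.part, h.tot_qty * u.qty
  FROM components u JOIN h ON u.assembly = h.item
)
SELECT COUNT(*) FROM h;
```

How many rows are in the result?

7

Base: (Bolt, tot_qty=1).
Iteration 1: components of {Bolt} -> Cap = 1*4 = 4, Gizmo = 1*4 = 4.
Iteration 2: components of {Cap,Gizmo} -> Rod = 4*3 = 12, Widget = 4*5 = 20.
Iteration 3: components of {Rod,Widget} -> Cover = 12*1 = 12.
Iteration 4: components of {Cover} -> Plate = 12*4 = 48.
Iteration 5: no further components; recursion stops.
Total rows emitted: 7.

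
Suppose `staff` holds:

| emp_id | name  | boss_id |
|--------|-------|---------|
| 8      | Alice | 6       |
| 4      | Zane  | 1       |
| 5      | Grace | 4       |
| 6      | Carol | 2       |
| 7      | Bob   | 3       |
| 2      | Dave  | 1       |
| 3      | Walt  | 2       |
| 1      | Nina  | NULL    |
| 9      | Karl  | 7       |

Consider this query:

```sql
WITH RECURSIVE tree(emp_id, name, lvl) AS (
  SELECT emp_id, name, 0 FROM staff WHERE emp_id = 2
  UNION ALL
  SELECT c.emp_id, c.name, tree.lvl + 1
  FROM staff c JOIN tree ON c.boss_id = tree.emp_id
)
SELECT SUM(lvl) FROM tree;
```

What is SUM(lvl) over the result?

9

Base: emp_id=2 (Dave) at lvl 0.
Iteration 1: rows with boss_id in {2} -> Walt (id 3, lvl 1), Carol (id 6, lvl 1).
Iteration 2: rows with boss_id in {3,6} -> Bob (id 7, lvl 2), Alice (id 8, lvl 2).
Iteration 3: rows with boss_id in {7,8} -> Karl (id 9, lvl 3).
Iteration 4: no rows with boss_id in {9}; recursion stops.
SUM(lvl) = 0 + 1 + 1 + 2 + 2 + 3 = 9.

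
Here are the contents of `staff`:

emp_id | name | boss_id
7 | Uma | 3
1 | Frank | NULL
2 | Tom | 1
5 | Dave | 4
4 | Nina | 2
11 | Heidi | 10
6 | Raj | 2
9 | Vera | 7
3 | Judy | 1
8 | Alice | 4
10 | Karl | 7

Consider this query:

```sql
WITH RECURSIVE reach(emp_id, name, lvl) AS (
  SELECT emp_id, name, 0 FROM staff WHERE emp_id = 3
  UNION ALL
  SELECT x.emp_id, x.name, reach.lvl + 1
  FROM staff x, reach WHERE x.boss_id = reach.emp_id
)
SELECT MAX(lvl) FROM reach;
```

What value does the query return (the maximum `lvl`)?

Base: emp_id=3 (Judy) at lvl 0.
Iteration 1: rows with boss_id in {3} -> Uma (id 7, lvl 1).
Iteration 2: rows with boss_id in {7} -> Vera (id 9, lvl 2), Karl (id 10, lvl 2).
Iteration 3: rows with boss_id in {9,10} -> Heidi (id 11, lvl 3).
Iteration 4: no rows with boss_id in {11}; recursion stops.
lvl values: 0, 1, 2, 2, 3; the maximum is 3.

3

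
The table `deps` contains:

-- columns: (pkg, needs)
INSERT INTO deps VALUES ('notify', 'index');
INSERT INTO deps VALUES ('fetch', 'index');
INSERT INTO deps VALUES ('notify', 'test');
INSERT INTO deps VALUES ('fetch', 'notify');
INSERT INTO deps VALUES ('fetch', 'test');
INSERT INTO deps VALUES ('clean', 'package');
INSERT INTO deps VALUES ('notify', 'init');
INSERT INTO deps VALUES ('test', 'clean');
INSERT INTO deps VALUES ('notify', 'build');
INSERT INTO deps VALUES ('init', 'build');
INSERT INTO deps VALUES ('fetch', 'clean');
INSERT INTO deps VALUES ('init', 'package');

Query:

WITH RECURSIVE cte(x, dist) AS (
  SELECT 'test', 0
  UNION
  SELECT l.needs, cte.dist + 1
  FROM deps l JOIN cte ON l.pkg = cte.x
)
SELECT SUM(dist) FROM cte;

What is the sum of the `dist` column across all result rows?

3

Base: (test, dist=0).
Iteration 1: edges from {test} -> (clean, dist=1).
Iteration 2: edges from {clean} -> (package, dist=2).
Iteration 3: no outgoing edges from {package}; recursion stops.
SUM(dist) = 0 + 1 + 2 = 3.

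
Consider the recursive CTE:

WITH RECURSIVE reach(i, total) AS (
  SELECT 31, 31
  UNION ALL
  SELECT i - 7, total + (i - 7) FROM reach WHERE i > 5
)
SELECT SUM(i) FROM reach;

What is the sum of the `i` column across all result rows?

85

Base: i=31, total=31.
Iteration 1: 31 > 5 holds -> i = 31 - 7 = 24, total = 31 + 24 = 55.
Iteration 2: 24 > 5 holds -> i = 24 - 7 = 17, total = 55 + 17 = 72.
Iteration 3: 17 > 5 holds -> i = 17 - 7 = 10, total = 72 + 10 = 82.
Iteration 4: 10 > 5 holds -> i = 10 - 7 = 3, total = 82 + 3 = 85.
Iteration 5: 3 > 5 fails; recursion stops.
SUM(i) = 31 + 24 + 17 + 10 + 3 = 85.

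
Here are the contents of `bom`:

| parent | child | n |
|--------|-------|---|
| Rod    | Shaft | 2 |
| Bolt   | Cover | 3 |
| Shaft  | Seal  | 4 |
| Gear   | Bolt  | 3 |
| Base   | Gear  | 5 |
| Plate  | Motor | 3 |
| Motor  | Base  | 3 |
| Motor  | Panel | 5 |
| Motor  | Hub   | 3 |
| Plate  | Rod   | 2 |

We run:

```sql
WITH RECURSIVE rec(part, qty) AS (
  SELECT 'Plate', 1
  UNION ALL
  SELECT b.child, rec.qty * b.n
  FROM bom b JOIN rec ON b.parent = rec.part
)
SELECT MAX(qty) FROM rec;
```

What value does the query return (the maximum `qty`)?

Base: (Plate, qty=1).
Iteration 1: components of {Plate} -> Motor = 1*3 = 3, Rod = 1*2 = 2.
Iteration 2: components of {Motor,Rod} -> Base = 3*3 = 9, Hub = 3*3 = 9, Panel = 3*5 = 15, Shaft = 2*2 = 4.
Iteration 3: components of {Base,Hub,Panel,Shaft} -> Gear = 9*5 = 45, Seal = 4*4 = 16.
Iteration 4: components of {Gear,Seal} -> Bolt = 45*3 = 135.
Iteration 5: components of {Bolt} -> Cover = 135*3 = 405.
Iteration 6: no further components; recursion stops.
qty values: 1, 3, 2, 9, 9, 15, 4, 45, 16, 135, 405; the maximum is 405.

405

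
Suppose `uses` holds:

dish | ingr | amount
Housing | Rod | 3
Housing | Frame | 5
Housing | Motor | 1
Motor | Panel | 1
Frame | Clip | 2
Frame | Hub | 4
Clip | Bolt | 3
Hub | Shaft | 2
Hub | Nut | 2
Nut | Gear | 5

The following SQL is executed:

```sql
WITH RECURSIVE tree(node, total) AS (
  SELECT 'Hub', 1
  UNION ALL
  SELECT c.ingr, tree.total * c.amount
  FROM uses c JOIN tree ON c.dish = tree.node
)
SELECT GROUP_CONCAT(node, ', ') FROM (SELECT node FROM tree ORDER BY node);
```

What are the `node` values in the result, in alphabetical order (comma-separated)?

Gear, Hub, Nut, Shaft

Base: (Hub, total=1).
Iteration 1: components of {Hub} -> Nut = 1*2 = 2, Shaft = 1*2 = 2.
Iteration 2: components of {Nut,Shaft} -> Gear = 2*5 = 10.
Iteration 3: no further components; recursion stops.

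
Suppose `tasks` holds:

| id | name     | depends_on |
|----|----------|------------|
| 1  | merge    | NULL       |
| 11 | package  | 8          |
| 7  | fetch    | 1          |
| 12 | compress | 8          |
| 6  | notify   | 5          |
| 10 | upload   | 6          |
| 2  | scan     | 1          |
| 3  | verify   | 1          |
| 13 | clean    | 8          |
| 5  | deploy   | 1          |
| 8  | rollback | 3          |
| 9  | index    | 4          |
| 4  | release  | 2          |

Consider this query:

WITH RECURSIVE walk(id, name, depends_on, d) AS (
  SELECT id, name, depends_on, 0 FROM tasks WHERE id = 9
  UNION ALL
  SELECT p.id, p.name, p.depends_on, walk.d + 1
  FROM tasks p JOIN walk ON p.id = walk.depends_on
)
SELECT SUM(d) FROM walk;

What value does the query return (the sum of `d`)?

6

Base: id=9 (index), depends_on=4, d 0.
Iteration 1: join on id=4 -> release (id 4, depends_on=2, d 1).
Iteration 2: join on id=2 -> scan (id 2, depends_on=1, d 2).
Iteration 3: join on id=1 -> merge (id 1, depends_on=NULL, d 3).
Iteration 4: depends_on is NULL; no match; recursion stops.
SUM(d) = 0 + 1 + 2 + 3 = 6.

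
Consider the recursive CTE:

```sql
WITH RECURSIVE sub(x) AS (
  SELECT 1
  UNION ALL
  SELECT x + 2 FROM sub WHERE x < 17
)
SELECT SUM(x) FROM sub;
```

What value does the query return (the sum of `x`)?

Base: x=1.
Iteration 1: 1 < 17 holds -> x = 1 + 2 = 3.
Iteration 2: 3 < 17 holds -> x = 3 + 2 = 5.
Iteration 3: 5 < 17 holds -> x = 5 + 2 = 7.
Iteration 4: 7 < 17 holds -> x = 7 + 2 = 9.
Iteration 5: 9 < 17 holds -> x = 9 + 2 = 11.
Iteration 6: 11 < 17 holds -> x = 11 + 2 = 13.
Iteration 7: 13 < 17 holds -> x = 13 + 2 = 15.
Iteration 8: 15 < 17 holds -> x = 15 + 2 = 17.
Iteration 9: 17 < 17 fails; recursion stops.
SUM(x) = 1 + 3 + 5 + 7 + 9 + 11 + 13 + 15 + 17 = 81.

81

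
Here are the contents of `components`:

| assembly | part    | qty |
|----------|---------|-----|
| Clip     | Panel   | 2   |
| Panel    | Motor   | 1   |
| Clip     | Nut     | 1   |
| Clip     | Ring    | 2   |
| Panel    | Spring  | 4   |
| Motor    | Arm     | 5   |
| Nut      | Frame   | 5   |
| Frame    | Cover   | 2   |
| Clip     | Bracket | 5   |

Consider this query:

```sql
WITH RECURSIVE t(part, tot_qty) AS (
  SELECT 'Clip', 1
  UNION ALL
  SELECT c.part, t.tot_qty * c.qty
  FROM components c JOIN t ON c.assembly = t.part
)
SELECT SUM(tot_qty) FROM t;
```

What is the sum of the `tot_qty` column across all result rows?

Base: (Clip, tot_qty=1).
Iteration 1: components of {Clip} -> Bracket = 1*5 = 5, Nut = 1*1 = 1, Panel = 1*2 = 2, Ring = 1*2 = 2.
Iteration 2: components of {Bracket,Nut,Panel,Ring} -> Frame = 1*5 = 5, Motor = 2*1 = 2, Spring = 2*4 = 8.
Iteration 3: components of {Frame,Motor,Spring} -> Arm = 2*5 = 10, Cover = 5*2 = 10.
Iteration 4: no further components; recursion stops.
SUM(tot_qty) = 1 + 2 + 1 + 2 + 5 + 2 + 8 + 5 + 10 + 10 = 46.

46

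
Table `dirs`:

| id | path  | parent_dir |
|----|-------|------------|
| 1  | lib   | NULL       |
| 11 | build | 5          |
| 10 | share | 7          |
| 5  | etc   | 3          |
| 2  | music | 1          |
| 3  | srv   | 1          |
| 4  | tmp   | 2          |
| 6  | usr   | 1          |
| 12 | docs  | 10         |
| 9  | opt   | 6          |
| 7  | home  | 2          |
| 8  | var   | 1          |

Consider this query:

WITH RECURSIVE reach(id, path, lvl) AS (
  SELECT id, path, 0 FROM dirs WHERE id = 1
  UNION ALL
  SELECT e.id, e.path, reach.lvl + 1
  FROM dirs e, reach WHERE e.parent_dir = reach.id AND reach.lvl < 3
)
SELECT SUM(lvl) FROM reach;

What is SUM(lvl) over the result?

Base: id=1 (lib) at lvl 0.
Iteration 1: rows with parent_dir in {1} -> music (id 2, lvl 1), srv (id 3, lvl 1), usr (id 6, lvl 1), var (id 8, lvl 1).
Iteration 2: rows with parent_dir in {2,3,6,8} -> tmp (id 4, lvl 2), etc (id 5, lvl 2), home (id 7, lvl 2), opt (id 9, lvl 2).
Iteration 3: rows with parent_dir in {4,5,7,9} -> share (id 10, lvl 3), build (id 11, lvl 3).
Iteration 4: lvl < 3 fails for all current rows; recursion stops.
SUM(lvl) = 0 + 1 + 1 + 1 + 1 + 2 + 2 + 2 + 2 + 3 + 3 = 18.

18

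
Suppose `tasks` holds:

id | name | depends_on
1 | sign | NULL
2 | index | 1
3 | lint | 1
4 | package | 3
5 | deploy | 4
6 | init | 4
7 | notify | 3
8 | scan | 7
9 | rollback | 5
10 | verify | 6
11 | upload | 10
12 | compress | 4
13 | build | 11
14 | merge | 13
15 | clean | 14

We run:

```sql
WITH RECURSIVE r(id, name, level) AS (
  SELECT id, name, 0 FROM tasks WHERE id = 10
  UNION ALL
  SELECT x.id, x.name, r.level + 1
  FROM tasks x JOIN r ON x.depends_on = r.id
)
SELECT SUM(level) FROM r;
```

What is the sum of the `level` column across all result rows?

10

Base: id=10 (verify) at level 0.
Iteration 1: rows with depends_on in {10} -> upload (id 11, level 1).
Iteration 2: rows with depends_on in {11} -> build (id 13, level 2).
Iteration 3: rows with depends_on in {13} -> merge (id 14, level 3).
Iteration 4: rows with depends_on in {14} -> clean (id 15, level 4).
Iteration 5: no rows with depends_on in {15}; recursion stops.
SUM(level) = 0 + 1 + 2 + 3 + 4 = 10.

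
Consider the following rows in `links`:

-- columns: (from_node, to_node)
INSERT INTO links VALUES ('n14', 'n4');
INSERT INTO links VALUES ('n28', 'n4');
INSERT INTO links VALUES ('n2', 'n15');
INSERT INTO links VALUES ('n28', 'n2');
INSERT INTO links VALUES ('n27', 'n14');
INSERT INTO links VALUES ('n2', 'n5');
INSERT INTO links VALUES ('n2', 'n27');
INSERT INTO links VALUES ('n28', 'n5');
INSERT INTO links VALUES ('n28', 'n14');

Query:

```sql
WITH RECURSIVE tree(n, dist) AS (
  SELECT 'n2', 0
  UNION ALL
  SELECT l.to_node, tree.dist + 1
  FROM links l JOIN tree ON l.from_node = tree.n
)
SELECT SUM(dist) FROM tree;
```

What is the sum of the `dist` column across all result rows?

Base: (n2, dist=0).
Iteration 1: edges from {n2} -> (n15, dist=1), (n27, dist=1), (n5, dist=1).
Iteration 2: edges from {n15,n27,n5} -> (n14, dist=2).
Iteration 3: edges from {n14} -> (n4, dist=3).
Iteration 4: no outgoing edges from {n4}; recursion stops.
SUM(dist) = 0 + 1 + 1 + 1 + 2 + 3 = 8.

8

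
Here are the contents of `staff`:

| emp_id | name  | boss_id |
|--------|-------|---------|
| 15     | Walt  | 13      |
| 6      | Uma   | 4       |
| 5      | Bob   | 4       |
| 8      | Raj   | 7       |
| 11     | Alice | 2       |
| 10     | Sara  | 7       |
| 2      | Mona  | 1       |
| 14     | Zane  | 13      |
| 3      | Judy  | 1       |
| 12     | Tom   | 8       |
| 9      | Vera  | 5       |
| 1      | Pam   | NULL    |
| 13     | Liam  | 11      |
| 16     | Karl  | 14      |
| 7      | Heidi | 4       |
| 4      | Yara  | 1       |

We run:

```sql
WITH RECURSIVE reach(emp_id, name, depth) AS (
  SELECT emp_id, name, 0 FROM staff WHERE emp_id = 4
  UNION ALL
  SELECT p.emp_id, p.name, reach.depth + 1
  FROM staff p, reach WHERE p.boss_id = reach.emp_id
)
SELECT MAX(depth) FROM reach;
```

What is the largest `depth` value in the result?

3

Base: emp_id=4 (Yara) at depth 0.
Iteration 1: rows with boss_id in {4} -> Bob (id 5, depth 1), Uma (id 6, depth 1), Heidi (id 7, depth 1).
Iteration 2: rows with boss_id in {5,6,7} -> Raj (id 8, depth 2), Vera (id 9, depth 2), Sara (id 10, depth 2).
Iteration 3: rows with boss_id in {8,9,10} -> Tom (id 12, depth 3).
Iteration 4: no rows with boss_id in {12}; recursion stops.
depth values: 0, 1, 1, 1, 2, 2, 2, 3; the maximum is 3.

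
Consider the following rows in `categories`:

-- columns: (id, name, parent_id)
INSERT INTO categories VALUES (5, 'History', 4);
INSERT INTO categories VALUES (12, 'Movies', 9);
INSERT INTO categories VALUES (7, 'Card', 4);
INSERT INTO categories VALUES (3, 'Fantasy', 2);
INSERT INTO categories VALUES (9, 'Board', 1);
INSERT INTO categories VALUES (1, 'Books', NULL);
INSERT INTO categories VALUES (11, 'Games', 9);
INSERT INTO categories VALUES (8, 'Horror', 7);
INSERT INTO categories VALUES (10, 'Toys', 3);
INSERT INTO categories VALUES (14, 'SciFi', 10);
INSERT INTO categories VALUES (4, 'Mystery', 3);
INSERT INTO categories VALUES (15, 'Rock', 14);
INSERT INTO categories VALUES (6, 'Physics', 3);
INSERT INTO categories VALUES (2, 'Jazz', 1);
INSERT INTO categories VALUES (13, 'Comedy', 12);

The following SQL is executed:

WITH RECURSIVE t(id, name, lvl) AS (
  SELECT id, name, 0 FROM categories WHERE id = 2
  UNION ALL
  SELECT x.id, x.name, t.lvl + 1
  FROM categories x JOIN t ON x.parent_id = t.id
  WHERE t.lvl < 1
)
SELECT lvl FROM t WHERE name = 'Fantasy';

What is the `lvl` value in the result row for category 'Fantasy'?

Base: id=2 (Jazz) at lvl 0.
Iteration 1: rows with parent_id in {2} -> Fantasy (id 3, lvl 1).
Iteration 2: lvl < 1 fails for all current rows; recursion stops.

1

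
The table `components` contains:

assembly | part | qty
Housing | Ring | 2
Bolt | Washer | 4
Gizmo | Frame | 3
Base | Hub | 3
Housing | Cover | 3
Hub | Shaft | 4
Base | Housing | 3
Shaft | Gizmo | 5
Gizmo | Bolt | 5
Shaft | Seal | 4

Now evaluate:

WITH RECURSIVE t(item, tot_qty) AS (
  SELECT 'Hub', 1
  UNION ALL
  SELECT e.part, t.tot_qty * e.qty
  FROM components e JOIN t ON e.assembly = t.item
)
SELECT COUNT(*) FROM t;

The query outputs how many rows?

7

Base: (Hub, tot_qty=1).
Iteration 1: components of {Hub} -> Shaft = 1*4 = 4.
Iteration 2: components of {Shaft} -> Gizmo = 4*5 = 20, Seal = 4*4 = 16.
Iteration 3: components of {Gizmo,Seal} -> Bolt = 20*5 = 100, Frame = 20*3 = 60.
Iteration 4: components of {Bolt,Frame} -> Washer = 100*4 = 400.
Iteration 5: no further components; recursion stops.
Total rows emitted: 7.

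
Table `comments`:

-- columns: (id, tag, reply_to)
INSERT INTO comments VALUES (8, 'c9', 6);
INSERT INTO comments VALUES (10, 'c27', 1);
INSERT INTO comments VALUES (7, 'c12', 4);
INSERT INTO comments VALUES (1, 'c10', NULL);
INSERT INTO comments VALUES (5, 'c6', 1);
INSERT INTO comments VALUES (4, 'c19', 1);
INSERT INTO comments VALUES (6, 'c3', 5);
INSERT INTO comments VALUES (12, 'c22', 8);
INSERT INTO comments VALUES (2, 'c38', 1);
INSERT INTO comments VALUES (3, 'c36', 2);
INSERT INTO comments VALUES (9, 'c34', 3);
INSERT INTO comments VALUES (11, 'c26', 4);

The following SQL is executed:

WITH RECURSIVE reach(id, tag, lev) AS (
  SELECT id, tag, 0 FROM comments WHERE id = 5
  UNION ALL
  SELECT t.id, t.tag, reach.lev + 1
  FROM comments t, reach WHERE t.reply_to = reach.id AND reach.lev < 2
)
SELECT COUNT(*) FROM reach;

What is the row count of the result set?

Base: id=5 (c6) at lev 0.
Iteration 1: rows with reply_to in {5} -> c3 (id 6, lev 1).
Iteration 2: rows with reply_to in {6} -> c9 (id 8, lev 2).
Iteration 3: lev < 2 fails for all current rows; recursion stops.
Total rows emitted: 3.

3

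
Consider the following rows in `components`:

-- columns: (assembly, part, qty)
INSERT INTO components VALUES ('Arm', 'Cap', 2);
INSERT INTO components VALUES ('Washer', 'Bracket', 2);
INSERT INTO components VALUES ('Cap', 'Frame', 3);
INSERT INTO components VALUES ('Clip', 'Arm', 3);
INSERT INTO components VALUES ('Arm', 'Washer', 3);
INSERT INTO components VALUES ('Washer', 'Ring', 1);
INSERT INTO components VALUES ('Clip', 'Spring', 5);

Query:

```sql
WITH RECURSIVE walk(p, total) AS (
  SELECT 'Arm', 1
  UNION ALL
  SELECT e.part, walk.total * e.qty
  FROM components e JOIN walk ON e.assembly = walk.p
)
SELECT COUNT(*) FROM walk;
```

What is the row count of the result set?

Base: (Arm, total=1).
Iteration 1: components of {Arm} -> Cap = 1*2 = 2, Washer = 1*3 = 3.
Iteration 2: components of {Cap,Washer} -> Bracket = 3*2 = 6, Frame = 2*3 = 6, Ring = 3*1 = 3.
Iteration 3: no further components; recursion stops.
Total rows emitted: 6.

6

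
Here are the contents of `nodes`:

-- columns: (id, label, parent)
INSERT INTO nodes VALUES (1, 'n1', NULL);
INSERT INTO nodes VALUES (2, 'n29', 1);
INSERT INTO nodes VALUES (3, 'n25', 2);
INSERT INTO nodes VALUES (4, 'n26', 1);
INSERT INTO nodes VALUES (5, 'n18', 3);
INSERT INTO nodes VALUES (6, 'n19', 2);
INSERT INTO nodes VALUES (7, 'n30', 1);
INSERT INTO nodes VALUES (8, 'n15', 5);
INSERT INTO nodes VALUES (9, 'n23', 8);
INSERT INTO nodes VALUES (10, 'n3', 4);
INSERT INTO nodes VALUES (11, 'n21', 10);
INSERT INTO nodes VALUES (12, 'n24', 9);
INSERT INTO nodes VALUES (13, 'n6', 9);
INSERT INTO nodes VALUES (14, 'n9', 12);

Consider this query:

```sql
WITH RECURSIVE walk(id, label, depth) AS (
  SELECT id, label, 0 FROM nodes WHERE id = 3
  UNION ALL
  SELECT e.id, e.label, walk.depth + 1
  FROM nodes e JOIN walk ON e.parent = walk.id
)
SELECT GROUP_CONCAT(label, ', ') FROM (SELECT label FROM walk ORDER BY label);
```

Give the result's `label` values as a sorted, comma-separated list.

Base: id=3 (n25) at depth 0.
Iteration 1: rows with parent in {3} -> n18 (id 5, depth 1).
Iteration 2: rows with parent in {5} -> n15 (id 8, depth 2).
Iteration 3: rows with parent in {8} -> n23 (id 9, depth 3).
Iteration 4: rows with parent in {9} -> n24 (id 12, depth 4), n6 (id 13, depth 4).
Iteration 5: rows with parent in {12,13} -> n9 (id 14, depth 5).
Iteration 6: no rows with parent in {14}; recursion stops.

n15, n18, n23, n24, n25, n6, n9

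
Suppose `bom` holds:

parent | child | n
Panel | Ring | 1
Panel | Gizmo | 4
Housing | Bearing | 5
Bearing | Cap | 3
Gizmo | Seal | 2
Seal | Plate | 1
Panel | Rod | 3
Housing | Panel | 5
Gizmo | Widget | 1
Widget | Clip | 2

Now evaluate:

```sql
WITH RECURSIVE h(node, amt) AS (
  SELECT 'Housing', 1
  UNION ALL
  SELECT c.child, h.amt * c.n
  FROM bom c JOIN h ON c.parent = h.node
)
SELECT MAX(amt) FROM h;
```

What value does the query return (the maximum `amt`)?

40

Base: (Housing, amt=1).
Iteration 1: components of {Housing} -> Bearing = 1*5 = 5, Panel = 1*5 = 5.
Iteration 2: components of {Bearing,Panel} -> Cap = 5*3 = 15, Gizmo = 5*4 = 20, Ring = 5*1 = 5, Rod = 5*3 = 15.
Iteration 3: components of {Cap,Gizmo,Ring,Rod} -> Seal = 20*2 = 40, Widget = 20*1 = 20.
Iteration 4: components of {Seal,Widget} -> Clip = 20*2 = 40, Plate = 40*1 = 40.
Iteration 5: no further components; recursion stops.
amt values: 1, 5, 5, 5, 20, 15, 15, 40, 20, 40, 40; the maximum is 40.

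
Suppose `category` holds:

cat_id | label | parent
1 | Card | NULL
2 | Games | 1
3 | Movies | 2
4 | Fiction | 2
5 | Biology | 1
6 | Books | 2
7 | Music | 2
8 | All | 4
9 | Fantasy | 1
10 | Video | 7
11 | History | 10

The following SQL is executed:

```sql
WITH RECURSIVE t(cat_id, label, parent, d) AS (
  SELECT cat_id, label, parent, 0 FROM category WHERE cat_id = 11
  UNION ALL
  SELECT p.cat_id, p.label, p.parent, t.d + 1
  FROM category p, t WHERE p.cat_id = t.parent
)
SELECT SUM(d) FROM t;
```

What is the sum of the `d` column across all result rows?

10

Base: cat_id=11 (History), parent=10, d 0.
Iteration 1: join on cat_id=10 -> Video (id 10, parent=7, d 1).
Iteration 2: join on cat_id=7 -> Music (id 7, parent=2, d 2).
Iteration 3: join on cat_id=2 -> Games (id 2, parent=1, d 3).
Iteration 4: join on cat_id=1 -> Card (id 1, parent=NULL, d 4).
Iteration 5: parent is NULL; no match; recursion stops.
SUM(d) = 0 + 1 + 2 + 3 + 4 = 10.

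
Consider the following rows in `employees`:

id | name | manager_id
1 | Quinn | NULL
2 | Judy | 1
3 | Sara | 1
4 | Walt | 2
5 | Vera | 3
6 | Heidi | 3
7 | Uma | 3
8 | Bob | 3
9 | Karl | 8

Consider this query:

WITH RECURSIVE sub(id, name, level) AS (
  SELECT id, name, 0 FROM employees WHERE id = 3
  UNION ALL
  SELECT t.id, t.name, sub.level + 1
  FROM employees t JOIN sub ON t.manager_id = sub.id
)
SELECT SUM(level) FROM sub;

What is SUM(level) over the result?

Base: id=3 (Sara) at level 0.
Iteration 1: rows with manager_id in {3} -> Vera (id 5, level 1), Heidi (id 6, level 1), Uma (id 7, level 1), Bob (id 8, level 1).
Iteration 2: rows with manager_id in {5,6,7,8} -> Karl (id 9, level 2).
Iteration 3: no rows with manager_id in {9}; recursion stops.
SUM(level) = 0 + 1 + 1 + 1 + 1 + 2 = 6.

6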